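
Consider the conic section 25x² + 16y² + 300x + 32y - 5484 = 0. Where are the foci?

(-6, -13) and (-6, 11)

Rearranging, 25(x² + 12x) + 16(y² + 2y) = 5484.
Complete the square: 25(x + 6)² + 16(y + 1)² = 5484 + 900 + 16 = 6400
Dividing both sides by 6400: (x + 6)²/256 + (y + 1)²/400 = 1
Ellipse, center (-6, -1), major axis vertical; a² = 400, b² = 256.
c² = a² - b² = 400 - 256 = 144, so c = 12.
Foci lie on the vertical axis through the center: (h, k ± c).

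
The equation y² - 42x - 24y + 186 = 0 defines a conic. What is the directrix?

x = -19/2

Only y is squared. Complete the square in y: (y - 12)² = 42(x - 1).
Vertex (1, 12); 4p = 42 so p = 21/2. Opens right.
Directrix is the vertical line x = h − p = 1 − (21/2) = -19/2.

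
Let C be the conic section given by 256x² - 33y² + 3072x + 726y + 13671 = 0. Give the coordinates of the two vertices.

Group the x- and y-terms: 256(x² + 12x) -33(y² - 22y) = -13671
Complete the square in x and y: 256(x + 6)² -33(y - 11)² = -13671 + 9216 - 3993 = -8448
Divide through by -8448 to get (y - 11)²/256 - (x + 6)²/33 = 1.
Hyperbola, center (-6, 11), transverse axis vertical; a² = 256, b² = 33.
a = 16. Vertices at (h, k ± a).

(-6, -5) and (-6, 27)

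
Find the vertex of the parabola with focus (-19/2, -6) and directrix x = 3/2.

(-4, -6)

The vertex is the midpoint between the focus and the directrix along the axis of symmetry.
Axis is horizontal (directrix is vertical). Vertex x-coordinate = (-19/2 + 3/2)/2 = -4; y-coordinate = -6.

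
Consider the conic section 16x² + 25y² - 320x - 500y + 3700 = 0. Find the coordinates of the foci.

Group the x- and y-terms: 16(x² - 20x) + 25(y² - 20y) = -3700
Complete the square: 16(x - 10)² + 25(y - 10)² = -3700 + 1600 + 2500 = 400
Divide through by 400 to get (x - 10)²/25 + (y - 10)²/16 = 1.
Ellipse, center (10, 10), major axis horizontal; a² = 25, b² = 16.
c² = a² - b² = 25 - 16 = 9, so c = 3.
Foci lie on the horizontal axis through the center: (h ± c, k).

(7, 10) and (13, 10)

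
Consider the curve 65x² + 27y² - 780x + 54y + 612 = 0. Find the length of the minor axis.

6√3

Rearranging, 65(x² - 12x) + 27(y² + 2y) = -612.
Complete the square in x and y: 65(x - 6)² + 27(y + 1)² = -612 + 2340 + 27 = 1755
Divide through by 1755 to get (x - 6)²/27 + (y + 1)²/65 = 1.
Ellipse, center (6, -1), major axis vertical; a² = 65, b² = 27.
b² = 27 so b = 3√3; the minor axis has length 2b = 6√3.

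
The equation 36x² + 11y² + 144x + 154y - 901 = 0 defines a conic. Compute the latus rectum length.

Group the x- and y-terms: 36(x² + 4x) + 11(y² + 14y) = 901
Complete the square in x and y: 36(x + 2)² + 11(y + 7)² = 901 + 144 + 539 = 1584
Dividing both sides by 1584: (x + 2)²/44 + (y + 7)²/144 = 1
Ellipse, center (-2, -7), major axis vertical; a² = 144, b² = 44.
Latus rectum length = 2b²/a = 2·44/12 = 22/3.

22/3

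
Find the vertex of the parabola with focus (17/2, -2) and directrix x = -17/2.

(0, -2)

The vertex is the midpoint between the focus and the directrix along the axis of symmetry.
Axis is horizontal (directrix is vertical). Vertex x-coordinate = (17/2 + (-17/2))/2 = 0; y-coordinate = -2.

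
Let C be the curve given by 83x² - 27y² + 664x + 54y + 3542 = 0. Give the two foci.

Group the x- and y-terms: 83(x² + 8x) -27(y² - 2y) = -3542
Completing the square gives 83(x + 4)² -27(y - 1)² = -3542 + 1328 - 27 = -2241.
Dividing both sides by -2241: (y - 1)²/83 - (x + 4)²/27 = 1
Hyperbola, center (-4, 1), transverse axis vertical; a² = 83, b² = 27.
c² = a² + b² = 83 + 27 = 110, so c = √110.
Foci lie on the vertical axis through the center: (h, k ± c).

(-4, 1 - √110) and (-4, 1 + √110)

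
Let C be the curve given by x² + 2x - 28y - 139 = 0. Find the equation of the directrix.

y = -12

Only x is squared. Complete the square in x: (x + 1)² = 28(y + 5).
Vertex (-1, -5); 4p = 28 so p = 7. Opens up.
Directrix is the horizontal line y = k − p = -5 − (7) = -12.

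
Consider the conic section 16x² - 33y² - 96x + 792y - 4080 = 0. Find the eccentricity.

Group the x- and y-terms: 16(x² - 6x) -33(y² - 24y) = 4080
Completing the square gives 16(x - 3)² -33(y - 12)² = 4080 + 144 - 4752 = -528.
Divide by -528: (y - 12)²/16 - (x - 3)²/33 = 1
Hyperbola, center (3, 12), transverse axis vertical; a² = 16, b² = 33.
c² = a² + b² = 49, so c = 7.
e = c/a = 7/4.

e = 7/4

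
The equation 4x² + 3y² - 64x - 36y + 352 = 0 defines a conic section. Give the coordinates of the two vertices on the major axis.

4(x² - 16x) + 3(y² - 12y) = -352
Complete the square: 4(x - 8)² + 3(y - 6)² = -352 + 256 + 108 = 12
Divide through by 12 to get (x - 8)²/3 + (y - 6)²/4 = 1.
Ellipse, center (8, 6), major axis vertical; a² = 4, b² = 3.
a = 2. Vertices at (h, k ± a).

(8, 4) and (8, 8)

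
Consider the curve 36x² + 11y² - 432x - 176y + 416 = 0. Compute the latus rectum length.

22/3

Group: 36(x² - 12x) + 11(y² - 16y) = -416
Completing the square gives 36(x - 6)² + 11(y - 8)² = -416 + 1296 + 704 = 1584.
Dividing both sides by 1584: (x - 6)²/44 + (y - 8)²/144 = 1
Ellipse, center (6, 8), major axis vertical; a² = 144, b² = 44.
Latus rectum length = 2b²/a = 2·44/12 = 22/3.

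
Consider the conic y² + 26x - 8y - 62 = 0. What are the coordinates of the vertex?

Only y is squared. Complete the square in y: (y - 4)² = -26(x - 3).
Vertex (3, 4); 4p = -26 so p = -13/2. Opens left.

(3, 4)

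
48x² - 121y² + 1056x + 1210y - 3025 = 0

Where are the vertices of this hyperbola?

Rearranging, 48(x² + 22x) -121(y² - 10y) = 3025.
Completing the square gives 48(x + 11)² -121(y - 5)² = 3025 + 5808 - 3025 = 5808.
Dividing both sides by 5808: (x + 11)²/121 - (y - 5)²/48 = 1
Hyperbola, center (-11, 5), transverse axis horizontal; a² = 121, b² = 48.
a = 11. Vertices at (h ± a, k).

(-22, 5) and (0, 5)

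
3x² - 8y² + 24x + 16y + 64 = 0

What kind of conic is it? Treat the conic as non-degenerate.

hyperbola

No xy term. Coefficients of x² and y² are A = 3, C = -8.
A and C have opposite signs ⇒ hyperbola.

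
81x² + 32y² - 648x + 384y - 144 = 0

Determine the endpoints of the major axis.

(4, -15) and (4, 3)

Group: 81(x² - 8x) + 32(y² + 12y) = 144
Complete the square in x and y: 81(x - 4)² + 32(y + 6)² = 144 + 1296 + 1152 = 2592
Dividing both sides by 2592: (x - 4)²/32 + (y + 6)²/81 = 1
Ellipse, center (4, -6), major axis vertical; a² = 81, b² = 32.
a = 9. Vertices at (h, k ± a).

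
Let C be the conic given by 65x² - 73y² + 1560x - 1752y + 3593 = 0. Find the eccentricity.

65(x² + 24x) -73(y² + 24y) = -3593
Completing the square gives 65(x + 12)² -73(y + 12)² = -3593 + 9360 - 10512 = -4745.
Divide through by -4745 to get (y + 12)²/65 - (x + 12)²/73 = 1.
Hyperbola, center (-12, -12), transverse axis vertical; a² = 65, b² = 73.
c² = a² + b² = 138, so c = √138.
e = c/a = √138/√65 = √8970/65.

e = √8970/65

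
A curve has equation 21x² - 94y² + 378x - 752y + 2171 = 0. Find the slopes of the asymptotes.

Rearranging, 21(x² + 18x) -94(y² + 8y) = -2171.
Complete the square: 21(x + 9)² -94(y + 4)² = -2171 + 1701 - 1504 = -1974
Dividing both sides by -1974: (y + 4)²/21 - (x + 9)²/94 = 1
Hyperbola, center (-9, -4), transverse axis vertical; a² = 21, b² = 94.
For a vertical hyperbola the asymptotes have slope ±a/b.
Here that is ±√21/√94 = ±√1974/94.

√1974/94 and -√1974/94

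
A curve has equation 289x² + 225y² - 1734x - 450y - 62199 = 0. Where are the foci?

(3, -7) and (3, 9)

Rearranging, 289(x² - 6x) + 225(y² - 2y) = 62199.
289(x - 3)² + 225(y - 1)² = 62199 + 2601 + 225 = 65025
Dividing both sides by 65025: (x - 3)²/225 + (y - 1)²/289 = 1
Ellipse, center (3, 1), major axis vertical; a² = 289, b² = 225.
c² = a² - b² = 289 - 225 = 64, so c = 8.
Foci lie on the vertical axis through the center: (h, k ± c).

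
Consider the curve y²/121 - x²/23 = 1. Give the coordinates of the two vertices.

Center (0, 0). The positive term is the y-term, so the transverse axis is vertical; a² = 121, b² = 23.
a = 11. Vertices at (h, k ± a).

(0, -11) and (0, 11)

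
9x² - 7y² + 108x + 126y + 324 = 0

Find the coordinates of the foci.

Group the x- and y-terms: 9(x² + 12x) -7(y² - 18y) = -324
Complete the square in x and y: 9(x + 6)² -7(y - 9)² = -324 + 324 - 567 = -567
Divide by -567: (y - 9)²/81 - (x + 6)²/63 = 1
Hyperbola, center (-6, 9), transverse axis vertical; a² = 81, b² = 63.
c² = a² + b² = 81 + 63 = 144, so c = 12.
Foci lie on the vertical axis through the center: (h, k ± c).

(-6, -3) and (-6, 21)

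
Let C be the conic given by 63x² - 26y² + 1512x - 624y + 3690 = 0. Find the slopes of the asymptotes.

3√182/26 and -3√182/26

Collect terms: 63(x² + 24x) -26(y² + 24y) = -3690
Complete the square in x and y: 63(x + 12)² -26(y + 12)² = -3690 + 9072 - 3744 = 1638
Divide by 1638: (x + 12)²/26 - (y + 12)²/63 = 1
Hyperbola, center (-12, -12), transverse axis horizontal; a² = 26, b² = 63.
For a horizontal hyperbola the asymptotes have slope ±b/a.
Here that is ±3√7/√26 = ±3√182/26.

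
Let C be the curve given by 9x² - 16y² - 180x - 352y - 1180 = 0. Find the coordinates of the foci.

(5, -11) and (15, -11)

Group the x- and y-terms: 9(x² - 20x) -16(y² + 22y) = 1180
Complete the square: 9(x - 10)² -16(y + 11)² = 1180 + 900 - 1936 = 144
Dividing both sides by 144: (x - 10)²/16 - (y + 11)²/9 = 1
Hyperbola, center (10, -11), transverse axis horizontal; a² = 16, b² = 9.
c² = a² + b² = 16 + 9 = 25, so c = 5.
Foci lie on the horizontal axis through the center: (h ± c, k).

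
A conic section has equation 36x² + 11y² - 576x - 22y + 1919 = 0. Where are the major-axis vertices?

(8, -5) and (8, 7)

Group the x- and y-terms: 36(x² - 16x) + 11(y² - 2y) = -1919
Complete the square in x and y: 36(x - 8)² + 11(y - 1)² = -1919 + 2304 + 11 = 396
Divide by 396: (x - 8)²/11 + (y - 1)²/36 = 1
Ellipse, center (8, 1), major axis vertical; a² = 36, b² = 11.
a = 6. Vertices at (h, k ± a).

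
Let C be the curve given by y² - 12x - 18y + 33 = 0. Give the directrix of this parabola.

x = -7

Only y is squared. Complete the square in y: (y - 9)² = 12(x + 4).
Vertex (-4, 9); 4p = 12 so p = 3. Opens right.
Directrix is the vertical line x = h − p = -4 − (3) = -7.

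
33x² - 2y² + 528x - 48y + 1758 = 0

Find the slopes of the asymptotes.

√66/2 and -√66/2

Group: 33(x² + 16x) -2(y² + 24y) = -1758
Completing the square gives 33(x + 8)² -2(y + 12)² = -1758 + 2112 - 288 = 66.
Divide by 66: (x + 8)²/2 - (y + 12)²/33 = 1
Hyperbola, center (-8, -12), transverse axis horizontal; a² = 2, b² = 33.
For a horizontal hyperbola the asymptotes have slope ±b/a.
Here that is ±√33/√2 = ±√66/2.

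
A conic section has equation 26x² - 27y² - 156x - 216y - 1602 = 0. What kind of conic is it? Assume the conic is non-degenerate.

No xy term. Coefficients of x² and y² are A = 26, C = -27.
A and C have opposite signs ⇒ hyperbola.

hyperbola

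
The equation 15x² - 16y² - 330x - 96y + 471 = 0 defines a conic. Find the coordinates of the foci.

Group: 15(x² - 22x) -16(y² + 6y) = -471
Completing the square gives 15(x - 11)² -16(y + 3)² = -471 + 1815 - 144 = 1200.
Divide by 1200: (x - 11)²/80 - (y + 3)²/75 = 1
Hyperbola, center (11, -3), transverse axis horizontal; a² = 80, b² = 75.
c² = a² + b² = 80 + 75 = 155, so c = √155.
Foci lie on the horizontal axis through the center: (h ± c, k).

(11 - √155, -3) and (11 + √155, -3)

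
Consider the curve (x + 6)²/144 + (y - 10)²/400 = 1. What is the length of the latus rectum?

Center (-6, 10). The larger denominator 400 sits under the y-term, so the major axis is vertical; a² = 400, b² = 144.
Latus rectum length = 2b²/a = 2·144/20 = 72/5.

72/5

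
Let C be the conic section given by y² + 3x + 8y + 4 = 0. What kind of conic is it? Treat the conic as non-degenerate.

parabola

No xy term. Coefficients of x² and y² are A = 0, C = 1.
Exactly one squared variable ⇒ parabola.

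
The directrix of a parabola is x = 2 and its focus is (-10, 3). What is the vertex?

The vertex is the midpoint between the focus and the directrix along the axis of symmetry.
Axis is horizontal (directrix is vertical). Vertex x-coordinate = (-10 + 2)/2 = -4; y-coordinate = 3.

(-4, 3)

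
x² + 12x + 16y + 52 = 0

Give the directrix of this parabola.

y = 3

Only x is squared. Complete the square in x: (x + 6)² = -16(y + 1).
Vertex (-6, -1); 4p = -16 so p = -4. Opens down.
Directrix is the horizontal line y = k − p = -1 − (-4) = 3.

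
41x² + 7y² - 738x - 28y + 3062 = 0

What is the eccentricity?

Group the x- and y-terms: 41(x² - 18x) + 7(y² - 4y) = -3062
41(x - 9)² + 7(y - 2)² = -3062 + 3321 + 28 = 287
Dividing both sides by 287: (x - 9)²/7 + (y - 2)²/41 = 1
Ellipse, center (9, 2), major axis vertical; a² = 41, b² = 7.
c² = a² - b² = 34, so c = √34.
e = c/a = √34/√41 = √1394/41.

e = √1394/41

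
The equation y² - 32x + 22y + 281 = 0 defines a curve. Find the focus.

(13, -11)

Only y is squared. Complete the square in y: (y + 11)² = 32(x - 5).
Vertex (5, -11); 4p = 32 so p = 8. Opens right.
Focus is p units from the vertex along the axis: (h + p, k).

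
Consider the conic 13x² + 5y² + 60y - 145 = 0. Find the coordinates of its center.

Rearranging, 13x² + 5(y² + 12y) = 145.
Complete the square: 13x² + 5(y + 6)² = 145 + 0 + 180 = 325
Dividing both sides by 325: x²/25 + (y + 6)²/65 = 1
Ellipse with center (0, -6).

(0, -6)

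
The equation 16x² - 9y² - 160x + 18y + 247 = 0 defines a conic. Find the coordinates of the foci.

(0, 1) and (10, 1)

16(x² - 10x) -9(y² - 2y) = -247
Completing the square gives 16(x - 5)² -9(y - 1)² = -247 + 400 - 9 = 144.
Divide by 144: (x - 5)²/9 - (y - 1)²/16 = 1
Hyperbola, center (5, 1), transverse axis horizontal; a² = 9, b² = 16.
c² = a² + b² = 9 + 16 = 25, so c = 5.
Foci lie on the horizontal axis through the center: (h ± c, k).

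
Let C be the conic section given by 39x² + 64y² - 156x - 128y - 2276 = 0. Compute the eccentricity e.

Rearranging, 39(x² - 4x) + 64(y² - 2y) = 2276.
39(x - 2)² + 64(y - 1)² = 2276 + 156 + 64 = 2496
Dividing both sides by 2496: (x - 2)²/64 + (y - 1)²/39 = 1
Ellipse, center (2, 1), major axis horizontal; a² = 64, b² = 39.
c² = a² - b² = 25, so c = 5.
e = c/a = 5/8.

e = 5/8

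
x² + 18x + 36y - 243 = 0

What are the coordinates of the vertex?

(-9, 9)

Only x is squared. Complete the square in x: (x + 9)² = -36(y - 9).
Vertex (-9, 9); 4p = -36 so p = -9. Opens down.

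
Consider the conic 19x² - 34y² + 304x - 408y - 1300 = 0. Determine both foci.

Group the x- and y-terms: 19(x² + 16x) -34(y² + 12y) = 1300
Completing the square gives 19(x + 8)² -34(y + 6)² = 1300 + 1216 - 1224 = 1292.
Divide by 1292: (x + 8)²/68 - (y + 6)²/38 = 1
Hyperbola, center (-8, -6), transverse axis horizontal; a² = 68, b² = 38.
c² = a² + b² = 68 + 38 = 106, so c = √106.
Foci lie on the horizontal axis through the center: (h ± c, k).

(-8 - √106, -6) and (-8 + √106, -6)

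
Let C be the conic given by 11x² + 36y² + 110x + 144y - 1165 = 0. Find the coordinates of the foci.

(-15, -2) and (5, -2)

Collect terms: 11(x² + 10x) + 36(y² + 4y) = 1165
Complete the square: 11(x + 5)² + 36(y + 2)² = 1165 + 275 + 144 = 1584
Dividing both sides by 1584: (x + 5)²/144 + (y + 2)²/44 = 1
Ellipse, center (-5, -2), major axis horizontal; a² = 144, b² = 44.
c² = a² - b² = 144 - 44 = 100, so c = 10.
Foci lie on the horizontal axis through the center: (h ± c, k).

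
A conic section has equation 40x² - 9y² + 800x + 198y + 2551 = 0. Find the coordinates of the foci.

Group the x- and y-terms: 40(x² + 20x) -9(y² - 22y) = -2551
Complete the square: 40(x + 10)² -9(y - 11)² = -2551 + 4000 - 1089 = 360
Dividing both sides by 360: (x + 10)²/9 - (y - 11)²/40 = 1
Hyperbola, center (-10, 11), transverse axis horizontal; a² = 9, b² = 40.
c² = a² + b² = 9 + 40 = 49, so c = 7.
Foci lie on the horizontal axis through the center: (h ± c, k).

(-17, 11) and (-3, 11)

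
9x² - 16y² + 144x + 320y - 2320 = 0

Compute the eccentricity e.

e = 5/4

Rearranging, 9(x² + 16x) -16(y² - 20y) = 2320.
Completing the square gives 9(x + 8)² -16(y - 10)² = 2320 + 576 - 1600 = 1296.
Divide by 1296: (x + 8)²/144 - (y - 10)²/81 = 1
Hyperbola, center (-8, 10), transverse axis horizontal; a² = 144, b² = 81.
c² = a² + b² = 225, so c = 15.
e = c/a = 15/12 = 5/4.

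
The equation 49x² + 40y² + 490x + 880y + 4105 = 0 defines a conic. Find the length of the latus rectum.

Rearranging, 49(x² + 10x) + 40(y² + 22y) = -4105.
Complete the square: 49(x + 5)² + 40(y + 11)² = -4105 + 1225 + 4840 = 1960
Dividing both sides by 1960: (x + 5)²/40 + (y + 11)²/49 = 1
Ellipse, center (-5, -11), major axis vertical; a² = 49, b² = 40.
Latus rectum length = 2b²/a = 2·40/7 = 80/7.

80/7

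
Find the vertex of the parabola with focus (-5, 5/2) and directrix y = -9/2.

(-5, -1)

The vertex is the midpoint between the focus and the directrix along the axis of symmetry.
Axis is vertical (directrix is horizontal). Vertex y-coordinate = (5/2 + (-9/2))/2 = -1; x-coordinate = -5.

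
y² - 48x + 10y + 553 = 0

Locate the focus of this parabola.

Only y is squared. Complete the square in y: (y + 5)² = 48(x - 11).
Vertex (11, -5); 4p = 48 so p = 12. Opens right.
Focus is p units from the vertex along the axis: (h + p, k).

(23, -5)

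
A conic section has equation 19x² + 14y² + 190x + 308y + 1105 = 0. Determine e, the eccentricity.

e = √95/19

19(x² + 10x) + 14(y² + 22y) = -1105
Complete the square: 19(x + 5)² + 14(y + 11)² = -1105 + 475 + 1694 = 1064
Divide through by 1064 to get (x + 5)²/56 + (y + 11)²/76 = 1.
Ellipse, center (-5, -11), major axis vertical; a² = 76, b² = 56.
c² = a² - b² = 20, so c = 2√5.
e = c/a = 2√5/2√19 = √95/19.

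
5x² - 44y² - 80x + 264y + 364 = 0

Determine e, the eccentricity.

Collect terms: 5(x² - 16x) -44(y² - 6y) = -364
Complete the square: 5(x - 8)² -44(y - 3)² = -364 + 320 - 396 = -440
Divide by -440: (y - 3)²/10 - (x - 8)²/88 = 1
Hyperbola, center (8, 3), transverse axis vertical; a² = 10, b² = 88.
c² = a² + b² = 98, so c = 7√2.
e = c/a = 7√2/√10 = 7√5/5.

e = 7√5/5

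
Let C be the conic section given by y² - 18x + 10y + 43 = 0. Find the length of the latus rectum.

18

Only y is squared. Complete the square in y: (y + 5)² = 18(x - 1).
Vertex (1, -5); 4p = 18 so p = 9/2. Opens right.
Latus rectum length = |4p| = 18.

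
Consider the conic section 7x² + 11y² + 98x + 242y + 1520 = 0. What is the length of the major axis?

7(x² + 14x) + 11(y² + 22y) = -1520
7(x + 7)² + 11(y + 11)² = -1520 + 343 + 1331 = 154
Divide by 154: (x + 7)²/22 + (y + 11)²/14 = 1
Ellipse, center (-7, -11), major axis horizontal; a² = 22, b² = 14.
a² = 22 so a = √22; the major axis has length 2a = 2√22.

2√22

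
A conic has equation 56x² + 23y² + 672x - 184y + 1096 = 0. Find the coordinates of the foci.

(-6, 4 - √33) and (-6, 4 + √33)

Collect terms: 56(x² + 12x) + 23(y² - 8y) = -1096
Completing the square gives 56(x + 6)² + 23(y - 4)² = -1096 + 2016 + 368 = 1288.
Divide through by 1288 to get (x + 6)²/23 + (y - 4)²/56 = 1.
Ellipse, center (-6, 4), major axis vertical; a² = 56, b² = 23.
c² = a² - b² = 56 - 23 = 33, so c = √33.
Foci lie on the vertical axis through the center: (h, k ± c).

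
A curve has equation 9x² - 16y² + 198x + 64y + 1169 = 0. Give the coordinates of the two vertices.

(-11, -1) and (-11, 5)

9(x² + 22x) -16(y² - 4y) = -1169
9(x + 11)² -16(y - 2)² = -1169 + 1089 - 64 = -144
Dividing both sides by -144: (y - 2)²/9 - (x + 11)²/16 = 1
Hyperbola, center (-11, 2), transverse axis vertical; a² = 9, b² = 16.
a = 3. Vertices at (h, k ± a).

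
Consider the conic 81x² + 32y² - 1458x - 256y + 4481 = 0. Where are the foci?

Collect terms: 81(x² - 18x) + 32(y² - 8y) = -4481
81(x - 9)² + 32(y - 4)² = -4481 + 6561 + 512 = 2592
Dividing both sides by 2592: (x - 9)²/32 + (y - 4)²/81 = 1
Ellipse, center (9, 4), major axis vertical; a² = 81, b² = 32.
c² = a² - b² = 81 - 32 = 49, so c = 7.
Foci lie on the vertical axis through the center: (h, k ± c).

(9, -3) and (9, 11)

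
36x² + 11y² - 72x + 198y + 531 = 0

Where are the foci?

36(x² - 2x) + 11(y² + 18y) = -531
36(x - 1)² + 11(y + 9)² = -531 + 36 + 891 = 396
Divide by 396: (x - 1)²/11 + (y + 9)²/36 = 1
Ellipse, center (1, -9), major axis vertical; a² = 36, b² = 11.
c² = a² - b² = 36 - 11 = 25, so c = 5.
Foci lie on the vertical axis through the center: (h, k ± c).

(1, -14) and (1, -4)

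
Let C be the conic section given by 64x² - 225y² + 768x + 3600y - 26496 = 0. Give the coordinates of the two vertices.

(-21, 8) and (9, 8)

64(x² + 12x) -225(y² - 16y) = 26496
Complete the square in x and y: 64(x + 6)² -225(y - 8)² = 26496 + 2304 - 14400 = 14400
Divide by 14400: (x + 6)²/225 - (y - 8)²/64 = 1
Hyperbola, center (-6, 8), transverse axis horizontal; a² = 225, b² = 64.
a = 15. Vertices at (h ± a, k).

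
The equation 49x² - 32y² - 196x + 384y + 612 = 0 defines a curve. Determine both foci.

Group: 49(x² - 4x) -32(y² - 12y) = -612
Completing the square gives 49(x - 2)² -32(y - 6)² = -612 + 196 - 1152 = -1568.
Dividing both sides by -1568: (y - 6)²/49 - (x - 2)²/32 = 1
Hyperbola, center (2, 6), transverse axis vertical; a² = 49, b² = 32.
c² = a² + b² = 49 + 32 = 81, so c = 9.
Foci lie on the vertical axis through the center: (h, k ± c).

(2, -3) and (2, 15)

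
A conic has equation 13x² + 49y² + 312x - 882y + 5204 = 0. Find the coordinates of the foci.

Collect terms: 13(x² + 24x) + 49(y² - 18y) = -5204
Complete the square in x and y: 13(x + 12)² + 49(y - 9)² = -5204 + 1872 + 3969 = 637
Divide through by 637 to get (x + 12)²/49 + (y - 9)²/13 = 1.
Ellipse, center (-12, 9), major axis horizontal; a² = 49, b² = 13.
c² = a² - b² = 49 - 13 = 36, so c = 6.
Foci lie on the horizontal axis through the center: (h ± c, k).

(-18, 9) and (-6, 9)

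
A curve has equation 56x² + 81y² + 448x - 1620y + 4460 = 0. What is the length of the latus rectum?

112/9

Group: 56(x² + 8x) + 81(y² - 20y) = -4460
56(x + 4)² + 81(y - 10)² = -4460 + 896 + 8100 = 4536
Divide by 4536: (x + 4)²/81 + (y - 10)²/56 = 1
Ellipse, center (-4, 10), major axis horizontal; a² = 81, b² = 56.
Latus rectum length = 2b²/a = 2·56/9 = 112/9.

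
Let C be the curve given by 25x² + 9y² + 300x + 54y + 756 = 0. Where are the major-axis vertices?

(-6, -8) and (-6, 2)

Rearranging, 25(x² + 12x) + 9(y² + 6y) = -756.
Complete the square in x and y: 25(x + 6)² + 9(y + 3)² = -756 + 900 + 81 = 225
Divide by 225: (x + 6)²/9 + (y + 3)²/25 = 1
Ellipse, center (-6, -3), major axis vertical; a² = 25, b² = 9.
a = 5. Vertices at (h, k ± a).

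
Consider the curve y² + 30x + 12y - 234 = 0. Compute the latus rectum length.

Only y is squared. Complete the square in y: (y + 6)² = -30(x - 9).
Vertex (9, -6); 4p = -30 so p = -15/2. Opens left.
Latus rectum length = |4p| = 30.

30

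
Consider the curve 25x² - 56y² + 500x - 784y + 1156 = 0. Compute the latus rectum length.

Collect terms: 25(x² + 20x) -56(y² + 14y) = -1156
Complete the square: 25(x + 10)² -56(y + 7)² = -1156 + 2500 - 2744 = -1400
Divide through by -1400 to get (y + 7)²/25 - (x + 10)²/56 = 1.
Hyperbola, center (-10, -7), transverse axis vertical; a² = 25, b² = 56.
Latus rectum length = 2b²/a = 2·56/5 = 112/5.

112/5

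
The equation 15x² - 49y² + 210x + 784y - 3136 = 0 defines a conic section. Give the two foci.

Group the x- and y-terms: 15(x² + 14x) -49(y² - 16y) = 3136
Complete the square in x and y: 15(x + 7)² -49(y - 8)² = 3136 + 735 - 3136 = 735
Divide through by 735 to get (x + 7)²/49 - (y - 8)²/15 = 1.
Hyperbola, center (-7, 8), transverse axis horizontal; a² = 49, b² = 15.
c² = a² + b² = 49 + 15 = 64, so c = 8.
Foci lie on the horizontal axis through the center: (h ± c, k).

(-15, 8) and (1, 8)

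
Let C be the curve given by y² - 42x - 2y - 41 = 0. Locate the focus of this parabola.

Only y is squared. Complete the square in y: (y - 1)² = 42(x + 1).
Vertex (-1, 1); 4p = 42 so p = 21/2. Opens right.
Focus is p units from the vertex along the axis: (h + p, k).

(19/2, 1)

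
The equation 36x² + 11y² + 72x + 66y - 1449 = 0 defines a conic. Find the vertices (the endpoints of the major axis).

(-1, -15) and (-1, 9)

Collect terms: 36(x² + 2x) + 11(y² + 6y) = 1449
Complete the square: 36(x + 1)² + 11(y + 3)² = 1449 + 36 + 99 = 1584
Divide through by 1584 to get (x + 1)²/44 + (y + 3)²/144 = 1.
Ellipse, center (-1, -3), major axis vertical; a² = 144, b² = 44.
a = 12. Vertices at (h, k ± a).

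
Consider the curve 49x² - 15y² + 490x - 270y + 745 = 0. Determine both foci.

Rearranging, 49(x² + 10x) -15(y² + 18y) = -745.
Complete the square in x and y: 49(x + 5)² -15(y + 9)² = -745 + 1225 - 1215 = -735
Dividing both sides by -735: (y + 9)²/49 - (x + 5)²/15 = 1
Hyperbola, center (-5, -9), transverse axis vertical; a² = 49, b² = 15.
c² = a² + b² = 49 + 15 = 64, so c = 8.
Foci lie on the vertical axis through the center: (h, k ± c).

(-5, -17) and (-5, -1)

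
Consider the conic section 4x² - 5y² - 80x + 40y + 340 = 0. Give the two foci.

Group the x- and y-terms: 4(x² - 20x) -5(y² - 8y) = -340
Completing the square gives 4(x - 10)² -5(y - 4)² = -340 + 400 - 80 = -20.
Dividing both sides by -20: (y - 4)²/4 - (x - 10)²/5 = 1
Hyperbola, center (10, 4), transverse axis vertical; a² = 4, b² = 5.
c² = a² + b² = 4 + 5 = 9, so c = 3.
Foci lie on the vertical axis through the center: (h, k ± c).

(10, 1) and (10, 7)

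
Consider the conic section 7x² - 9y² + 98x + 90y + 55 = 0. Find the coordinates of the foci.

(-11, 5) and (-3, 5)

7(x² + 14x) -9(y² - 10y) = -55
Completing the square gives 7(x + 7)² -9(y - 5)² = -55 + 343 - 225 = 63.
Divide through by 63 to get (x + 7)²/9 - (y - 5)²/7 = 1.
Hyperbola, center (-7, 5), transverse axis horizontal; a² = 9, b² = 7.
c² = a² + b² = 9 + 7 = 16, so c = 4.
Foci lie on the horizontal axis through the center: (h ± c, k).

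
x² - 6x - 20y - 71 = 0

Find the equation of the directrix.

y = -9

Only x is squared. Complete the square in x: (x - 3)² = 20(y + 4).
Vertex (3, -4); 4p = 20 so p = 5. Opens up.
Directrix is the horizontal line y = k − p = -4 − (5) = -9.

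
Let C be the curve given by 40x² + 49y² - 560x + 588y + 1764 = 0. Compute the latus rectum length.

80/7

Group the x- and y-terms: 40(x² - 14x) + 49(y² + 12y) = -1764
Complete the square: 40(x - 7)² + 49(y + 6)² = -1764 + 1960 + 1764 = 1960
Divide through by 1960 to get (x - 7)²/49 + (y + 6)²/40 = 1.
Ellipse, center (7, -6), major axis horizontal; a² = 49, b² = 40.
Latus rectum length = 2b²/a = 2·40/7 = 80/7.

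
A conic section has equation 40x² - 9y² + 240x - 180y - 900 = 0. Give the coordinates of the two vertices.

(-6, -10) and (0, -10)

40(x² + 6x) -9(y² + 20y) = 900
Complete the square in x and y: 40(x + 3)² -9(y + 10)² = 900 + 360 - 900 = 360
Divide through by 360 to get (x + 3)²/9 - (y + 10)²/40 = 1.
Hyperbola, center (-3, -10), transverse axis horizontal; a² = 9, b² = 40.
a = 3. Vertices at (h ± a, k).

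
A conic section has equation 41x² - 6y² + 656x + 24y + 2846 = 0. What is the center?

Collect terms: 41(x² + 16x) -6(y² - 4y) = -2846
Completing the square gives 41(x + 8)² -6(y - 2)² = -2846 + 2624 - 24 = -246.
Divide by -246: (y - 2)²/41 - (x + 8)²/6 = 1
Hyperbola with center (-8, 2).

(-8, 2)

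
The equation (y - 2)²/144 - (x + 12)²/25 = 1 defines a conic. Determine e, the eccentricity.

e = 13/12

Center (-12, 2). The positive term is the y-term, so the transverse axis is vertical; a² = 144, b² = 25.
c² = a² + b² = 169, so c = 13.
e = c/a = 13/12.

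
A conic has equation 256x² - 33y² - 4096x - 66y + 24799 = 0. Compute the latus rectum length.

Group: 256(x² - 16x) -33(y² + 2y) = -24799
256(x - 8)² -33(y + 1)² = -24799 + 16384 - 33 = -8448
Divide by -8448: (y + 1)²/256 - (x - 8)²/33 = 1
Hyperbola, center (8, -1), transverse axis vertical; a² = 256, b² = 33.
Latus rectum length = 2b²/a = 2·33/16 = 33/8.

33/8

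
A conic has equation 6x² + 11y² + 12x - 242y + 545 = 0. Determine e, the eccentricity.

Collect terms: 6(x² + 2x) + 11(y² - 22y) = -545
Complete the square: 6(x + 1)² + 11(y - 11)² = -545 + 6 + 1331 = 792
Divide through by 792 to get (x + 1)²/132 + (y - 11)²/72 = 1.
Ellipse, center (-1, 11), major axis horizontal; a² = 132, b² = 72.
c² = a² - b² = 60, so c = 2√15.
e = c/a = 2√15/2√33 = √55/11.

e = √55/11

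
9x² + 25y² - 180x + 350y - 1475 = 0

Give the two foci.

(-6, -7) and (26, -7)

Rearranging, 9(x² - 20x) + 25(y² + 14y) = 1475.
Completing the square gives 9(x - 10)² + 25(y + 7)² = 1475 + 900 + 1225 = 3600.
Dividing both sides by 3600: (x - 10)²/400 + (y + 7)²/144 = 1
Ellipse, center (10, -7), major axis horizontal; a² = 400, b² = 144.
c² = a² - b² = 400 - 144 = 256, so c = 16.
Foci lie on the horizontal axis through the center: (h ± c, k).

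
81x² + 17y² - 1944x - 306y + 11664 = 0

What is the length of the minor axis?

2√17

Collect terms: 81(x² - 24x) + 17(y² - 18y) = -11664
Complete the square: 81(x - 12)² + 17(y - 9)² = -11664 + 11664 + 1377 = 1377
Dividing both sides by 1377: (x - 12)²/17 + (y - 9)²/81 = 1
Ellipse, center (12, 9), major axis vertical; a² = 81, b² = 17.
b² = 17 so b = √17; the minor axis has length 2b = 2√17.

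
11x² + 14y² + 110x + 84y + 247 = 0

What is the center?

(-5, -3)

Group the x- and y-terms: 11(x² + 10x) + 14(y² + 6y) = -247
Complete the square: 11(x + 5)² + 14(y + 3)² = -247 + 275 + 126 = 154
Dividing both sides by 154: (x + 5)²/14 + (y + 3)²/11 = 1
Ellipse with center (-5, -3).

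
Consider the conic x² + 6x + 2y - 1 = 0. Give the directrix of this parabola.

y = 11/2

Only x is squared. Complete the square in x: (x + 3)² = -2(y - 5).
Vertex (-3, 5); 4p = -2 so p = -1/2. Opens down.
Directrix is the horizontal line y = k − p = 5 − (-1/2) = 11/2.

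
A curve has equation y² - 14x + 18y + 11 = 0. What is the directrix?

x = -17/2

Only y is squared. Complete the square in y: (y + 9)² = 14(x + 5).
Vertex (-5, -9); 4p = 14 so p = 7/2. Opens right.
Directrix is the vertical line x = h − p = -5 − (7/2) = -17/2.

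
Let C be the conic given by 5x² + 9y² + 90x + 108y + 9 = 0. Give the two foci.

Group the x- and y-terms: 5(x² + 18x) + 9(y² + 12y) = -9
5(x + 9)² + 9(y + 6)² = -9 + 405 + 324 = 720
Divide by 720: (x + 9)²/144 + (y + 6)²/80 = 1
Ellipse, center (-9, -6), major axis horizontal; a² = 144, b² = 80.
c² = a² - b² = 144 - 80 = 64, so c = 8.
Foci lie on the horizontal axis through the center: (h ± c, k).

(-17, -6) and (-1, -6)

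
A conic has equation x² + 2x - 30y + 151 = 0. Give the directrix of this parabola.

Only x is squared. Complete the square in x: (x + 1)² = 30(y - 5).
Vertex (-1, 5); 4p = 30 so p = 15/2. Opens up.
Directrix is the horizontal line y = k − p = 5 − (15/2) = -5/2.

y = -5/2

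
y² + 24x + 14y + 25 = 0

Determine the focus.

Only y is squared. Complete the square in y: (y + 7)² = -24(x - 1).
Vertex (1, -7); 4p = -24 so p = -6. Opens left.
Focus is p units from the vertex along the axis: (h + p, k).

(-5, -7)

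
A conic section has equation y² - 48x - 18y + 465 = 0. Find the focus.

Only y is squared. Complete the square in y: (y - 9)² = 48(x - 8).
Vertex (8, 9); 4p = 48 so p = 12. Opens right.
Focus is p units from the vertex along the axis: (h + p, k).

(20, 9)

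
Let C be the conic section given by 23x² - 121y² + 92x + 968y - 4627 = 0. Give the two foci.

(-14, 4) and (10, 4)

23(x² + 4x) -121(y² - 8y) = 4627
23(x + 2)² -121(y - 4)² = 4627 + 92 - 1936 = 2783
Divide by 2783: (x + 2)²/121 - (y - 4)²/23 = 1
Hyperbola, center (-2, 4), transverse axis horizontal; a² = 121, b² = 23.
c² = a² + b² = 121 + 23 = 144, so c = 12.
Foci lie on the horizontal axis through the center: (h ± c, k).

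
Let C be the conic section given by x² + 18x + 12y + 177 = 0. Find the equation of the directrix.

Only x is squared. Complete the square in x: (x + 9)² = -12(y + 8).
Vertex (-9, -8); 4p = -12 so p = -3. Opens down.
Directrix is the horizontal line y = k − p = -8 − (-3) = -5.

y = -5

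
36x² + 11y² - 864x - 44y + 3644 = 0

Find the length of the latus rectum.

22/3

Collect terms: 36(x² - 24x) + 11(y² - 4y) = -3644
Complete the square in x and y: 36(x - 12)² + 11(y - 2)² = -3644 + 5184 + 44 = 1584
Dividing both sides by 1584: (x - 12)²/44 + (y - 2)²/144 = 1
Ellipse, center (12, 2), major axis vertical; a² = 144, b² = 44.
Latus rectum length = 2b²/a = 2·44/12 = 22/3.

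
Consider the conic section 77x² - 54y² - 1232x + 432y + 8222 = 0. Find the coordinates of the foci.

(8, 4 - √131) and (8, 4 + √131)

77(x² - 16x) -54(y² - 8y) = -8222
77(x - 8)² -54(y - 4)² = -8222 + 4928 - 864 = -4158
Dividing both sides by -4158: (y - 4)²/77 - (x - 8)²/54 = 1
Hyperbola, center (8, 4), transverse axis vertical; a² = 77, b² = 54.
c² = a² + b² = 77 + 54 = 131, so c = √131.
Foci lie on the vertical axis through the center: (h, k ± c).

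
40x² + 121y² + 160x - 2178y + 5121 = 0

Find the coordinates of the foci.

Rearranging, 40(x² + 4x) + 121(y² - 18y) = -5121.
Complete the square: 40(x + 2)² + 121(y - 9)² = -5121 + 160 + 9801 = 4840
Dividing both sides by 4840: (x + 2)²/121 + (y - 9)²/40 = 1
Ellipse, center (-2, 9), major axis horizontal; a² = 121, b² = 40.
c² = a² - b² = 121 - 40 = 81, so c = 9.
Foci lie on the horizontal axis through the center: (h ± c, k).

(-11, 9) and (7, 9)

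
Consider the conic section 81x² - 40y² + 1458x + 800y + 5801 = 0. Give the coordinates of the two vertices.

Rearranging, 81(x² + 18x) -40(y² - 20y) = -5801.
Complete the square in x and y: 81(x + 9)² -40(y - 10)² = -5801 + 6561 - 4000 = -3240
Divide by -3240: (y - 10)²/81 - (x + 9)²/40 = 1
Hyperbola, center (-9, 10), transverse axis vertical; a² = 81, b² = 40.
a = 9. Vertices at (h, k ± a).

(-9, 1) and (-9, 19)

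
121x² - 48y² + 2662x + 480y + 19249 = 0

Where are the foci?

(-11, -8) and (-11, 18)

Group: 121(x² + 22x) -48(y² - 10y) = -19249
121(x + 11)² -48(y - 5)² = -19249 + 14641 - 1200 = -5808
Divide by -5808: (y - 5)²/121 - (x + 11)²/48 = 1
Hyperbola, center (-11, 5), transverse axis vertical; a² = 121, b² = 48.
c² = a² + b² = 121 + 48 = 169, so c = 13.
Foci lie on the vertical axis through the center: (h, k ± c).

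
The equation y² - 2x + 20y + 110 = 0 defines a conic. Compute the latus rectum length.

2

Only y is squared. Complete the square in y: (y + 10)² = 2(x - 5).
Vertex (5, -10); 4p = 2 so p = 1/2. Opens right.
Latus rectum length = |4p| = 2.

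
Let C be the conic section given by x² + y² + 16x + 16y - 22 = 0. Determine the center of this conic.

(-8, -8)

Group: (x² + 16x) + (y² + 16y) = 22
Completing the square gives (x + 8)² + (y + 8)² = 22 + 64 + 64 = 150.
So (x + 8)² + (y + 8)² = 150.
Circle centered at (-8, -8) with r² = 150.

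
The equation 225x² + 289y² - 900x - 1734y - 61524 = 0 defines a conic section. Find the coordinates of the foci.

Group: 225(x² - 4x) + 289(y² - 6y) = 61524
225(x - 2)² + 289(y - 3)² = 61524 + 900 + 2601 = 65025
Divide by 65025: (x - 2)²/289 + (y - 3)²/225 = 1
Ellipse, center (2, 3), major axis horizontal; a² = 289, b² = 225.
c² = a² - b² = 289 - 225 = 64, so c = 8.
Foci lie on the horizontal axis through the center: (h ± c, k).

(-6, 3) and (10, 3)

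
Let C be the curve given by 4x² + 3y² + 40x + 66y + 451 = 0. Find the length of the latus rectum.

Rearranging, 4(x² + 10x) + 3(y² + 22y) = -451.
Complete the square in x and y: 4(x + 5)² + 3(y + 11)² = -451 + 100 + 363 = 12
Divide by 12: (x + 5)²/3 + (y + 11)²/4 = 1
Ellipse, center (-5, -11), major axis vertical; a² = 4, b² = 3.
Latus rectum length = 2b²/a = 2·3/2 = 3.

3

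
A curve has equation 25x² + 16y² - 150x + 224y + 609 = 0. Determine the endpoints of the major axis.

25(x² - 6x) + 16(y² + 14y) = -609
Completing the square gives 25(x - 3)² + 16(y + 7)² = -609 + 225 + 784 = 400.
Dividing both sides by 400: (x - 3)²/16 + (y + 7)²/25 = 1
Ellipse, center (3, -7), major axis vertical; a² = 25, b² = 16.
a = 5. Vertices at (h, k ± a).

(3, -12) and (3, -2)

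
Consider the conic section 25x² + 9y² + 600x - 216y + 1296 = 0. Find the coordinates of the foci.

Collect terms: 25(x² + 24x) + 9(y² - 24y) = -1296
Complete the square: 25(x + 12)² + 9(y - 12)² = -1296 + 3600 + 1296 = 3600
Divide by 3600: (x + 12)²/144 + (y - 12)²/400 = 1
Ellipse, center (-12, 12), major axis vertical; a² = 400, b² = 144.
c² = a² - b² = 400 - 144 = 256, so c = 16.
Foci lie on the vertical axis through the center: (h, k ± c).

(-12, -4) and (-12, 28)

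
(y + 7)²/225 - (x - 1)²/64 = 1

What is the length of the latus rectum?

Center (1, -7). The positive term is the y-term, so the transverse axis is vertical; a² = 225, b² = 64.
Latus rectum length = 2b²/a = 2·64/15 = 128/15.

128/15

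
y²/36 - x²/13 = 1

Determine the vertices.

(0, -6) and (0, 6)

Center (0, 0). The positive term is the y-term, so the transverse axis is vertical; a² = 36, b² = 13.
a = 6. Vertices at (h, k ± a).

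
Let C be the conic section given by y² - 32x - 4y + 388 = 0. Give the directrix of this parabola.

Only y is squared. Complete the square in y: (y - 2)² = 32(x - 12).
Vertex (12, 2); 4p = 32 so p = 8. Opens right.
Directrix is the vertical line x = h − p = 12 − (8) = 4.

x = 4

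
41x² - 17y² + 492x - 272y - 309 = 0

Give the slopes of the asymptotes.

√697/17 and -√697/17

Group: 41(x² + 12x) -17(y² + 16y) = 309
41(x + 6)² -17(y + 8)² = 309 + 1476 - 1088 = 697
Dividing both sides by 697: (x + 6)²/17 - (y + 8)²/41 = 1
Hyperbola, center (-6, -8), transverse axis horizontal; a² = 17, b² = 41.
For a horizontal hyperbola the asymptotes have slope ±b/a.
Here that is ±√41/√17 = ±√697/17.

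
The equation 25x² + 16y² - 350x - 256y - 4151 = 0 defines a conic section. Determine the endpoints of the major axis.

(7, -12) and (7, 28)

Group: 25(x² - 14x) + 16(y² - 16y) = 4151
25(x - 7)² + 16(y - 8)² = 4151 + 1225 + 1024 = 6400
Dividing both sides by 6400: (x - 7)²/256 + (y - 8)²/400 = 1
Ellipse, center (7, 8), major axis vertical; a² = 400, b² = 256.
a = 20. Vertices at (h, k ± a).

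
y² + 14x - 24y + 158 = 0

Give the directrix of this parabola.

Only y is squared. Complete the square in y: (y - 12)² = -14(x + 1).
Vertex (-1, 12); 4p = -14 so p = -7/2. Opens left.
Directrix is the vertical line x = h − p = -1 − (-7/2) = 5/2.

x = 5/2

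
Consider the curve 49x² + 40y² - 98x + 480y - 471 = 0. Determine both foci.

49(x² - 2x) + 40(y² + 12y) = 471
49(x - 1)² + 40(y + 6)² = 471 + 49 + 1440 = 1960
Dividing both sides by 1960: (x - 1)²/40 + (y + 6)²/49 = 1
Ellipse, center (1, -6), major axis vertical; a² = 49, b² = 40.
c² = a² - b² = 49 - 40 = 9, so c = 3.
Foci lie on the vertical axis through the center: (h, k ± c).

(1, -9) and (1, -3)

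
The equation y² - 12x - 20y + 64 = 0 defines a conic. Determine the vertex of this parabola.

Only y is squared. Complete the square in y: (y - 10)² = 12(x + 3).
Vertex (-3, 10); 4p = 12 so p = 3. Opens right.

(-3, 10)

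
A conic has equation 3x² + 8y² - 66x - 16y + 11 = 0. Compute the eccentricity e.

e = √10/4

Rearranging, 3(x² - 22x) + 8(y² - 2y) = -11.
Completing the square gives 3(x - 11)² + 8(y - 1)² = -11 + 363 + 8 = 360.
Divide through by 360 to get (x - 11)²/120 + (y - 1)²/45 = 1.
Ellipse, center (11, 1), major axis horizontal; a² = 120, b² = 45.
c² = a² - b² = 75, so c = 5√3.
e = c/a = 5√3/2√30 = √10/4.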